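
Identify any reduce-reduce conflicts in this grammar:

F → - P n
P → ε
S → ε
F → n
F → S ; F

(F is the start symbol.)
No reduce-reduce conflicts

Augment with F' → F and build the canonical LR(0) collection (I0 = CLOSURE({[F' → . F]}), then GOTO on every symbol after a dot until no new states appear). It has 9 states:
  I0: { [F → . - P n], [F → . S ; F], [F → . n], [F' → . F], [S → .] }  — shift, reduce
  I1: { [F → - . P n], [P → .] }  — reduce
  I2: { [F' → F .] }  — accept
  I3: { [F → S . ; F] }  — shift
  I4: { [F → n .] }  — reduce
  I5: { [F → . - P n], [F → . S ; F], [F → . n], [F → S ; . F], [S → .] }  — shift, reduce
  I6: { [F → S ; F .] }  — reduce
  I7: { [F → - P . n] }  — shift
  I8: { [F → - P n .] }  — reduce

No state contains more than one complete item.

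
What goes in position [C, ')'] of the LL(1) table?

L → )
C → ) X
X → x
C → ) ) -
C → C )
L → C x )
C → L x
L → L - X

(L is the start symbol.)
To find M[C, ')'], we find productions for C where ')' is in the predict set (PREDICT(N → α) = (FIRST(α) \ {ε}) ∪ (FOLLOW(N) if α ⇒* ε)).

Relevant sets:
  FIRST(C) = { ')' }
  FIRST(L) = { ')' }

C → ) X: PREDICT = { ')' }
  ')' is in predict set, so this production goes in M[C, ')']
C → ) ) -: PREDICT = { ')' }
  ')' is in predict set, so this production goes in M[C, ')']
C → C ): PREDICT = { ')' }
  ')' is in predict set, so this production goes in M[C, ')']
C → L x: PREDICT = { ')' }
  ')' is in predict set, so this production goes in M[C, ')']

M[C, ')'] = C → ) X, C → ) ) -, C → C ), C → L x  (a multiply-defined cell — the grammar is not LL(1))

Answer: C → ) X, C → ) ) -, C → C ), C → L x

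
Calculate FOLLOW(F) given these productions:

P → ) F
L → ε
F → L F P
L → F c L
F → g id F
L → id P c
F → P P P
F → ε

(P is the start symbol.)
To compute FOLLOW(F), find every occurrence of F on a right-hand side N → α F β: add FIRST(β) \ {ε}, and if β is empty or nullable also add FOLLOW(N). Iterate to a fixed point.

In P → ) F: F is at the end, add FOLLOW(P)
In F → L F P: F is followed by P, add FIRST(P) \ {ε} = { ')' }
In L → F c L: F is followed by c L, add FIRST(c L) \ {ε} = { 'c' }
In F → g id F: F is at the end; this adds FOLLOW(F) to itself — nothing new

The FOLLOW sets referred to above (computed the same way, to a fixed point):
  FOLLOW(P) = { $, ')', 'c' }

Taking the union: FOLLOW(F) = { $, ')', 'c' }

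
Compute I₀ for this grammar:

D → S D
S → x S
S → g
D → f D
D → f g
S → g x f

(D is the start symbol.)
{ [D → . S D], [D → . f D], [D → . f g], [D' → . D], [S → . g x f], [S → . g], [S → . x S] }

First, augment the grammar with D' → D
I₀ = CLOSURE({ [D' → . D] }):
  [D' → . D] has the dot before D: add [D → . S D], [D → . f D], [D → . f g]
  [D → . S D] has the dot before S: add [S → . x S], [S → . g], [S → . g x f]
No further items can be added.

I₀ = { [D → . S D], [D → . f D], [D → . f g], [D' → . D], [S → . g x f], [S → . g], [S → . x S] }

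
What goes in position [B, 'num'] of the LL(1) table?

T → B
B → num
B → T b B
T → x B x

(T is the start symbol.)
B → num, B → T b B

To find M[B, 'num'], we find productions for B where 'num' is in the predict set (PREDICT(N → α) = (FIRST(α) \ {ε}) ∪ (FOLLOW(N) if α ⇒* ε)).

Relevant sets:
  FIRST(T) = { 'num', 'x' }

B → num: PREDICT = { 'num' }
  'num' is in predict set, so this production goes in M[B, 'num']
B → T b B: PREDICT = { 'num', 'x' }
  'num' is in predict set, so this production goes in M[B, 'num']

M[B, 'num'] = B → num, B → T b B  (a multiply-defined cell — the grammar is not LL(1))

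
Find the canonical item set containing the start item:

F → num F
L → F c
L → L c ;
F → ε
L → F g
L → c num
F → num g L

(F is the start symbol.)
{ [F → . num F], [F → . num g L], [F → .], [F' → . F] }

First, augment the grammar with F' → F
I₀ = CLOSURE({ [F' → . F] }):
  [F' → . F] has the dot before F: add [F → . num F], [F → .], [F → . num g L]
No further items can be added.

I₀ = { [F → . num F], [F → . num g L], [F → .], [F' → . F] }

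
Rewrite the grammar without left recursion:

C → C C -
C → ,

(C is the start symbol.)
C → , C'
C' → C - C'
C' → ε

C is directly left-recursive. The standard transformation for
  A → A α₁ | ... | A α_m | β₁ | ... | β_n
is
  A  → β₁ A' | ... | β_n A'
  A' → α₁ A' | ... | α_m A' | ε

C → , becomes C → , C'
C → C C - becomes C' → C - C'
Add C' → ε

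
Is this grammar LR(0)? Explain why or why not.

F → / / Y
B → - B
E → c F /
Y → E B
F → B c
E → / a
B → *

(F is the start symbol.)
Augment with F' → F and build the canonical LR(0) collection (I0 = CLOSURE({[F' → . F]}), then GOTO on every symbol after a dot until no new states appear). It has 17 states:
  I0: { [B → . *], [B → . - B], [F → . / / Y], [F → . B c], [F' → . F] }  — shift
  I1: { [B → * .] }  — reduce
  I2: { [B → - . B], [B → . *], [B → . - B] }  — shift
  I3: { [F → / . / Y] }  — shift
  I4: { [F → B . c] }  — shift
  I5: { [F' → F .] }  — accept
  I6: { [F → B c .] }  — reduce
  I7: { [E → . / a], [E → . c F /], [F → / / . Y], [Y → . E B] }  — shift
  I8: { [E → / . a] }  — shift
  I9: { [B → . *], [B → . - B], [Y → E . B] }  — shift
  I10: { [F → / / Y .] }  — reduce
  I11: { [B → . *], [B → . - B], [E → c . F /], [F → . / / Y], [F → . B c] }  — shift
  I12: { [E → c F . /] }  — shift
  I13: { [E → c F / .] }  — reduce
  I14: { [Y → E B .] }  — reduce
  I15: { [E → / a .] }  — reduce
  I16: { [B → - B .] }  — reduce

Every state is either a pure shift/goto state or contains exactly one complete item and nothing to shift — no conflicts. The grammar is LR(0).

Answer: Yes, the grammar is LR(0)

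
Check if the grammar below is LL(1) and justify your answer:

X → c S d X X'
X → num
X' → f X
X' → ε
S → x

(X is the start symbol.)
A grammar is LL(1) if for each non-terminal N with multiple productions, the predict sets of those productions are pairwise disjoint, where PREDICT(N → α) = (FIRST(α) \ {ε}) ∪ (FOLLOW(N) if α ⇒* ε).

Relevant sets:
  FOLLOW(X') = { $, 'f' }

For X:
  PREDICT(X → c S d X X') = { 'c' }
  PREDICT(X → num) = { 'num' }
For X':
  PREDICT(X' → f X) = { 'f' }
  PREDICT(X' → ε) = { $, 'f' }
S has a single production, so nothing to check there.

Conflict found: Predict set conflict for X': { 'f' }
The grammar is NOT LL(1).

Answer: No. Predict set conflict for X': { 'f' }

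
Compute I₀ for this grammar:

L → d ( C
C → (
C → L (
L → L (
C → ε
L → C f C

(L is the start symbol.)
{ [C → . (], [C → . L (], [C → .], [L → . C f C], [L → . L (], [L → . d ( C], [L' → . L] }

First, augment the grammar with L' → L
I₀ = CLOSURE({ [L' → . L] }):
  [L' → . L] has the dot before L: add [L → . d ( C], [L → . L (], [L → . C f C]
  [L → . C f C] has the dot before C: add [C → . (], [C → . L (], [C → .]
No further items can be added.

I₀ = { [C → . (], [C → . L (], [C → .], [L → . C f C], [L → . L (], [L → . d ( C], [L' → . L] }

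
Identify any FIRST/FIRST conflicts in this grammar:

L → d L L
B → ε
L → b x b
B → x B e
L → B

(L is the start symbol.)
No FIRST/FIRST conflicts.

FIRST sets of the non-terminals at (or reachable through a nullable prefix from) the front of some alternative:
  FIRST(B) = { 'x', ε }

Productions for L:
  L → d L L: FIRST = { 'd' }
  L → b x b: FIRST = { 'b' }
  L → B: FIRST = { 'x', ε }
Productions for B:
  B → ε: FIRST = { ε }
  B → x B e: FIRST = { 'x' }

All alternatives of each non-terminal have pairwise disjoint FIRST sets.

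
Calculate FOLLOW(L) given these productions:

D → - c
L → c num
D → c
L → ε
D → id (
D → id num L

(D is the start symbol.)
{ $ }

To compute FOLLOW(L), find every occurrence of L on a right-hand side N → α L β: add FIRST(β) \ {ε}, and if β is empty or nullable also add FOLLOW(N). Iterate to a fixed point.

In D → id num L: L is at the end, add FOLLOW(D)

The FOLLOW sets referred to above (computed the same way, to a fixed point):
  FOLLOW(D) = { $ }

Taking the union: FOLLOW(L) = { $ }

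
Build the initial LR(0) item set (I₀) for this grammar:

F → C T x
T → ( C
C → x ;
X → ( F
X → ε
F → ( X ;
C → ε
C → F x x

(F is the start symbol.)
{ [C → . F x x], [C → . x ;], [C → .], [F → . ( X ;], [F → . C T x], [F' → . F] }

First, augment the grammar with F' → F
I₀ = CLOSURE({ [F' → . F] }):
  [F' → . F] has the dot before F: add [F → . C T x], [F → . ( X ;]
  [F → . C T x] has the dot before C: add [C → . x ;], [C → .], [C → . F x x]
No further items can be added.

I₀ = { [C → . F x x], [C → . x ;], [C → .], [F → . ( X ;], [F → . C T x], [F' → . F] }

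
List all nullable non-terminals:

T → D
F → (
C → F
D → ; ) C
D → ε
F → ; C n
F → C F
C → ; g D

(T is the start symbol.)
{ 'D', 'T' }

A non-terminal is nullable if it can derive ε (the empty string): either it has an ε-production, or it has a production whose right-hand side consists entirely of nullable non-terminals.

ε-productions: D → ε
So D is immediately nullable.
T → D: every symbol on the right is nullable, so T is nullable too.
No further non-terminal can be added: every production for the remaining non-terminals contains a terminal or a non-nullable non-terminal.
Nullable = { 'D', 'T' }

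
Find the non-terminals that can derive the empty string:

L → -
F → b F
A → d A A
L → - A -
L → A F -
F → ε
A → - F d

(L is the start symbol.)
{ 'F' }

A non-terminal is nullable if it can derive ε (the empty string): either it has an ε-production, or it has a production whose right-hand side consists entirely of nullable non-terminals.

ε-productions: F → ε
So F is immediately nullable.
No further non-terminal can be added: every production for the remaining non-terminals contains a terminal or a non-nullable non-terminal.
Nullable = { 'F' }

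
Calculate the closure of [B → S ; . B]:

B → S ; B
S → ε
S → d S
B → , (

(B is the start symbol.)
{ [B → . , (], [B → . S ; B], [B → S ; . B], [S → . d S], [S → .] }

To compute CLOSURE, for each item [A → α.Bβ] where B is a non-terminal, add [B → .γ] for all productions B → γ; repeat for the newly added items until nothing changes.

Start with: [B → S ; . B]
  [B → S ; . B] has the dot before B: add [B → . S ; B], [B → . , (]
  [B → . S ; B] has the dot before S: add [S → .], [S → . d S]
No further items can be added.

CLOSURE = { [B → . , (], [B → . S ; B], [B → S ; . B], [S → . d S], [S → .] }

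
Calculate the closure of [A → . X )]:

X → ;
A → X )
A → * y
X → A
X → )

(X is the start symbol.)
{ [A → . * y], [A → . X )], [X → . )], [X → . ;], [X → . A] }

To compute CLOSURE, for each item [A → α.Bβ] where B is a non-terminal, add [B → .γ] for all productions B → γ; repeat for the newly added items until nothing changes.

Start with: [A → . X )]
  [A → . X )] has the dot before X: add [X → . ;], [X → . A], [X → . )]
  [X → . A] has the dot before A: add [A → . * y]
No further items can be added.

CLOSURE = { [A → . * y], [A → . X )], [X → . )], [X → . ;], [X → . A] }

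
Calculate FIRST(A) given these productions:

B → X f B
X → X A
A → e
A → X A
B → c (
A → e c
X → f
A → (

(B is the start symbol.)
{ '(', 'e', 'f' }

To compute FIRST(A), examine every production with A on the left-hand side, reading each right-hand side left to right until a non-nullable symbol is reached.

FIRST sets of the other non-terminals involved (by the same procedure, iterated to a fixed point):
  FIRST(X) = { 'f' }

From A → e:
  - e is a terminal: add 'e' and stop
From A → X A:
  - X is a non-terminal: add FIRST(X) \ {ε} = { 'f' }
    X is not nullable, so stop
From A → e c:
  - e is a terminal: add 'e' and stop
From A → (:
  - '(' is a terminal: add '(' and stop

Collecting: FIRST(A) = { '(', 'e', 'f' }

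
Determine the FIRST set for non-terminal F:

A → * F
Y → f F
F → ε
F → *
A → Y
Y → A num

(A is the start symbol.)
{ '*', ε }

To compute FIRST(F), examine every production with F on the left-hand side, reading each right-hand side left to right until a non-nullable symbol is reached.

From F → ε:
  - ε-production, so ε ∈ FIRST(F)
From F → *:
  - '*' is a terminal: add '*' and stop

Collecting: FIRST(F) = { '*', ε }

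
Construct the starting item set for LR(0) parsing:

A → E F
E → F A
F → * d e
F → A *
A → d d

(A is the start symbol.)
{ [A → . E F], [A → . d d], [A' → . A], [E → . F A], [F → . * d e], [F → . A *] }

First, augment the grammar with A' → A
I₀ = CLOSURE({ [A' → . A] }):
  [A' → . A] has the dot before A: add [A → . E F], [A → . d d]
  [A → . E F] has the dot before E: add [E → . F A]
  [E → . F A] has the dot before F: add [F → . * d e], [F → . A *]
No further items can be added.

I₀ = { [A → . E F], [A → . d d], [A' → . A], [E → . F A], [F → . * d e], [F → . A *] }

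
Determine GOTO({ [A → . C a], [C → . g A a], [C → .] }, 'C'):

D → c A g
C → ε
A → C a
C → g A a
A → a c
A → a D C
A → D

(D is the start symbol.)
{ [A → C . a] }

GOTO(I, 'C') = CLOSURE({ [A → αX.β] : [A → α.Xβ] ∈ I, X = 'C' })

Items with dot before 'C', with the dot advanced:
  [A → . C a] → [A → C . a]
Closure adds nothing (no advanced item has the dot before a non-terminal).

GOTO = { [A → C . a] }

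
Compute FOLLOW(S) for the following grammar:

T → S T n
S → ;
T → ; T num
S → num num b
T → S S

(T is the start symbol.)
{ $, ';', 'n', 'num' }

To compute FOLLOW(S), find every occurrence of S on a right-hand side N → α S β: add FIRST(β) \ {ε}, and if β is empty or nullable also add FOLLOW(N). Iterate to a fixed point.

In T → S T n: S is followed by T n, add FIRST(T n) \ {ε} = { ';', 'num' }
In T → S S: S is followed by S, add FIRST(S) \ {ε} = { ';', 'num' }
In T → S S: S is at the end, add FOLLOW(T)

The FOLLOW sets referred to above (computed the same way, to a fixed point):
  FOLLOW(T) = { $, 'n', 'num' }

Taking the union: FOLLOW(S) = { $, ';', 'n', 'num' }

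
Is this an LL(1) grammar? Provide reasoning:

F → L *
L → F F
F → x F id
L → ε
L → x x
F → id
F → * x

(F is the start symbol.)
No. Predict set conflict for F: { 'x' }

Relevant sets:
  FIRST(L) = { '*', 'id', 'x', ε }
  FIRST(F) = { '*', 'id', 'x' }
  FOLLOW(L) = { '*' }

For F:
  PREDICT(F → L '*') = { '*', 'id', 'x' }
  PREDICT(F → x F id) = { 'x' }
  PREDICT(F → id) = { 'id' }
  PREDICT(F → '*' x) = { '*' }
For L:
  PREDICT(L → F F) = { '*', 'id', 'x' }
  PREDICT(L → ε) = { '*' }
  PREDICT(L → x x) = { 'x' }

Conflict found: Predict set conflict for F: { 'x' }
The grammar is NOT LL(1).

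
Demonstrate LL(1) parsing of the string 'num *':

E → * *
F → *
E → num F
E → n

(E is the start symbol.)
Stack is shown with the top on the left.

Stack    Input    Action
------------------------
E $      num * $  output E → num F
num F $  num * $  match 'num'
F $      * $      output F → *
* $      * $      match '*'
$        $        accept

The string is accepted.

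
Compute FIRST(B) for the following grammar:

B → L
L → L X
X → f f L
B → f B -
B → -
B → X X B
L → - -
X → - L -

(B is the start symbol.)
FIRST sets of the other non-terminals involved (by the same procedure, iterated to a fixed point):
  FIRST(L) = { '-' }
  FIRST(X) = { '-', 'f' }

From B → L:
  - L is a non-terminal: add FIRST(L) \ {ε} = { '-' }
    L is not nullable, so stop
From B → f B -:
  - f is a terminal: add 'f' and stop
From B → -:
  - '-' is a terminal: add '-' and stop
From B → X X B:
  - X is a non-terminal: add FIRST(X) \ {ε} = { '-', 'f' }
    X is not nullable, so stop

Collecting: FIRST(B) = { '-', 'f' }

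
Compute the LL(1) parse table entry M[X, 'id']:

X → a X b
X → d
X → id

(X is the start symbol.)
X → id

To find M[X, 'id'], we find productions for X where 'id' is in the predict set (PREDICT(N → α) = (FIRST(α) \ {ε}) ∪ (FOLLOW(N) if α ⇒* ε)).

X → a X b: PREDICT = { 'a' }
X → d: PREDICT = { 'd' }
X → id: PREDICT = { 'id' }
  'id' is in predict set, so this production goes in M[X, 'id']

M[X, 'id'] = X → id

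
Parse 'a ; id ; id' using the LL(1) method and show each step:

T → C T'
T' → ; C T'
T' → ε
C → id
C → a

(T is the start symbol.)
LL(1) parsing maintains a stack (initially the start symbol over $) and the input. At each step: if the stack top is a terminal, match it against the current input token; if it is a non-terminal N, replace it with the RHS of M[N, lookahead] (the unique production whose predict set contains the lookahead).

Stack is shown with the top on the left.

Stack     Input          Action
-------------------------------
T $       a ; id ; id $  output T → C T'
C T' $    a ; id ; id $  output C → a
a T' $    a ; id ; id $  match 'a'
T' $      ; id ; id $    output T' → ; C T'
; C T' $  ; id ; id $    match ';'
C T' $    id ; id $      output C → id
id T' $   id ; id $      match 'id'
T' $      ; id $         output T' → ; C T'
; C T' $  ; id $         match ';'
C T' $    id $           output C → id
id T' $   id $           match 'id'
T' $      $              output T' → ε
$         $              accept

The string is accepted.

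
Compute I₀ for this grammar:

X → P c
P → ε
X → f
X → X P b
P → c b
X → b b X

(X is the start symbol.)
{ [P → . c b], [P → .], [X → . P c], [X → . X P b], [X → . b b X], [X → . f], [X' → . X] }

First, augment the grammar with X' → X
I₀ = CLOSURE({ [X' → . X] }):
  [X' → . X] has the dot before X: add [X → . P c], [X → . f], [X → . X P b], [X → . b b X]
  [X → . P c] has the dot before P: add [P → .], [P → . c b]
No further items can be added.

I₀ = { [P → . c b], [P → .], [X → . P c], [X → . X P b], [X → . b b X], [X → . f], [X' → . X] }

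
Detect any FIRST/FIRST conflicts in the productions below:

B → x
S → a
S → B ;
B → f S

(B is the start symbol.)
A FIRST/FIRST conflict occurs when two productions N → α and N → β for the same non-terminal have FIRST(α) ∩ FIRST(β) ≠ ∅ (with ε ∈ FIRST of a nullable right-hand side, so two nullable alternatives also conflict).

FIRST sets of the non-terminals at (or reachable through a nullable prefix from) the front of some alternative:
  FIRST(B) = { 'f', 'x' }

Productions for B:
  B → x: FIRST = { 'x' }
  B → f S: FIRST = { 'f' }
Productions for S:
  S → a: FIRST = { 'a' }
  S → B ;: FIRST = { 'f', 'x' }

All alternatives of each non-terminal have pairwise disjoint FIRST sets.

Answer: No FIRST/FIRST conflicts.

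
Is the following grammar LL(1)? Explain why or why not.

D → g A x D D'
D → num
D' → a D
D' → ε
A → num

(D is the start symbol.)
A grammar is LL(1) if for each non-terminal N with multiple productions, the predict sets of those productions are pairwise disjoint, where PREDICT(N → α) = (FIRST(α) \ {ε}) ∪ (FOLLOW(N) if α ⇒* ε).

Relevant sets:
  FOLLOW(D') = { $, 'a' }

For D:
  PREDICT(D → g A x D D') = { 'g' }
  PREDICT(D → num) = { 'num' }
For D':
  PREDICT(D' → a D) = { 'a' }
  PREDICT(D' → ε) = { $, 'a' }
A has a single production, so nothing to check there.

Conflict found: Predict set conflict for D': { 'a' }
The grammar is NOT LL(1).

Answer: No. Predict set conflict for D': { 'a' }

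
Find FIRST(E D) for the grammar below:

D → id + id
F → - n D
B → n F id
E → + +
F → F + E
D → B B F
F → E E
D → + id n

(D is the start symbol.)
{ '+' }

FIRST sets of the non-terminals involved (from the grammar, by fixed-point iteration):
  FIRST(E) = { '+' }

To compute FIRST(E D), process the symbols left to right:
Symbol E is a non-terminal. Add FIRST(E) \ {ε} = { '+' }
E is not nullable (ε ∉ FIRST(E)), so stop here.
FIRST(E D) = { '+' }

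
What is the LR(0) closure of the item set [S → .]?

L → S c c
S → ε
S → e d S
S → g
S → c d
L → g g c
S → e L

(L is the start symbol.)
{ [S → .] }

Start with: [S → .]
The dot is at the end, so nothing is added.

CLOSURE = { [S → .] }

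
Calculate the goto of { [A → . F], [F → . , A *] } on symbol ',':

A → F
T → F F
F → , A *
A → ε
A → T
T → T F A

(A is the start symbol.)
GOTO(I, ',') = CLOSURE({ [A → αX.β] : [A → α.Xβ] ∈ I, X = ',' })

Items with dot before ',', with the dot advanced:
  [F → . , A *] → [F → , . A *]
Closure of the advanced items:
  [F → , . A *] has the dot before A: add [A → . F], [A → .], [A → . T]
  [A → . F] has the dot before F: add [F → . , A *]
  [A → . T] has the dot before T: add [T → . F F], [T → . T F A]

GOTO = { [A → . F], [A → . T], [A → .], [F → , . A *], [F → . , A *], [T → . F F], [T → . T F A] }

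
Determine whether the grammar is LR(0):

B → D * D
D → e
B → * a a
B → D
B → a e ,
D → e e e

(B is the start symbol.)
A grammar is LR(0) if no state in the canonical LR(0) collection has:
  - both a shift item (dot before a terminal) and a complete item (shift-reduce conflict), or
  - two or more complete items (reduce-reduce conflict; the accept item [B' → B .] counts as a complete item here).

Augment with B' → B and build the canonical LR(0) collection (I0 = CLOSURE({[B' → . B]}), then GOTO on every symbol after a dot until no new states appear). It has 14 states:
  I0: { [B → . * a a], [B → . D * D], [B → . D], [B → . a e ,], [B' → . B], [D → . e e e], [D → . e] }  — shift
  I1: { [B → * . a a] }  — shift
  I2: { [B' → B .] }  — accept
  I3: { [B → D . * D], [B → D .] }  — shift, reduce
  I4: { [B → a . e ,] }  — shift
  I5: { [D → e . e e], [D → e .] }  — shift, reduce
  I6: { [D → e e . e] }  — shift
  I7: { [D → e e e .] }  — reduce
  I8: { [B → a e . ,] }  — shift
  I9: { [B → a e , .] }  — reduce
  I10: { [B → D * . D], [D → . e e e], [D → . e] }  — shift
  I11: { [B → D * D .] }  — reduce
  I12: { [B → * a . a] }  — shift
  I13: { [B → * a a .] }  — reduce

Conflict in state I3:
  Shift-reduce conflict between [B → D .] and [B → D . * D]
So the grammar is NOT LR(0).

Answer: No. Shift-reduce conflict between [B → D .] and [B → D . * D]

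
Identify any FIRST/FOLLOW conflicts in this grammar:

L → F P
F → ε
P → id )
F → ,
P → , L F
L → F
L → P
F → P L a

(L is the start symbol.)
Yes. L → F P with FOLLOW(L) on { ',', 'id' }; L → P with FOLLOW(L) on { ',', 'id' }; F → ',' with FOLLOW(F) on { ',' }; F → P L a with FOLLOW(F) on { ',', 'id' }

A FIRST/FOLLOW conflict occurs when a non-terminal N has a nullable alternative N → β (β ⇒* ε) and another alternative N → α with FIRST(α) ∩ FOLLOW(N) ≠ ∅: on such a lookahead the parser cannot decide between expanding α and letting N vanish via β.

Nullable non-terminals: F, L.
FIRST sets used below: FIRST(P) = { ',', 'id' }, FIRST(F) = { ',', 'id', ε }

F: nullable alternative(s) F → ε; FOLLOW(F) = { $, ',', 'a', 'id' }
  F → ε: FIRST \ {ε} = { } — this is the only nullable alternative, skip
  F → ,: FIRST \ {ε} = { ',' } — overlaps FOLLOW(F) on { ',' }: CONFLICT
  F → P L a: FIRST \ {ε} = { ',', 'id' } — overlaps FOLLOW(F) on { ',', 'id' }: CONFLICT

L: nullable alternative(s) L → F; FOLLOW(L) = { $, ',', 'a', 'id' }
  L → F P: FIRST \ {ε} = { ',', 'id' } — overlaps FOLLOW(L) on { ',', 'id' }: CONFLICT
  L → F: FIRST \ {ε} = { ',', 'id' } — this is the only nullable alternative, skip
  L → P: FIRST \ {ε} = { ',', 'id' } — overlaps FOLLOW(L) on { ',', 'id' }: CONFLICT

P has no nullable alternative, so no FIRST/FOLLOW check is needed there.

So the grammar has 4 FIRST/FOLLOW conflicts (marked CONFLICT above).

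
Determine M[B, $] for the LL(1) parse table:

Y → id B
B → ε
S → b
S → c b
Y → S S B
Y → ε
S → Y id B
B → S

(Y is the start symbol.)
B → ε

To find M[B, $], we find productions for B where $ is in the predict set (PREDICT(N → α) = (FIRST(α) \ {ε}) ∪ (FOLLOW(N) if α ⇒* ε)).

Relevant sets:
  FIRST(S) = { 'b', 'c', 'id' }
  FOLLOW(B) = { $, 'b', 'c', 'id' }

B → ε: PREDICT = { $, 'b', 'c', 'id' }
  $ is in predict set, so this production goes in M[B, $]
B → S: PREDICT = { 'b', 'c', 'id' }

M[B, $] = B → ε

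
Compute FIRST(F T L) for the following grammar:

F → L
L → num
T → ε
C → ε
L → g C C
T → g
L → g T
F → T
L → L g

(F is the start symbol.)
FIRST sets of the non-terminals involved (from the grammar, by fixed-point iteration):
  FIRST(F) = { 'g', 'num', ε }
  FIRST(T) = { 'g', ε }
  FIRST(L) = { 'g', 'num' }

To compute FIRST(F T L), process the symbols left to right:
Symbol F is a non-terminal. Add FIRST(F) \ {ε} = { 'g', 'num' }
F is nullable (ε ∈ FIRST(F)), continue to the next symbol.
Symbol T is a non-terminal. Add FIRST(T) \ {ε} = { 'g' }
T is nullable (ε ∈ FIRST(T)), continue to the next symbol.
Symbol L is a non-terminal. Add FIRST(L) \ {ε} = { 'g', 'num' }
L is not nullable (ε ∉ FIRST(L)), so stop here.
FIRST(F T L) = { 'g', 'num' }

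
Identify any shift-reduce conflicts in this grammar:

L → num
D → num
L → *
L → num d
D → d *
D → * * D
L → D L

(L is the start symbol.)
Augment with L' → L and build the canonical LR(0) collection (I0 = CLOSURE({[L' → . L]}), then GOTO on every symbol after a dot until no new states appear). It has 13 states:
  I0: { [D → . * * D], [D → . d *], [D → . num], [L → . *], [L → . D L], [L → . num d], [L → . num], [L' → . L] }  — shift
  I1: { [D → * . * D], [L → * .] }  — shift, reduce
  I2: { [D → . * * D], [D → . d *], [D → . num], [L → . *], [L → . D L], [L → . num d], [L → . num], [L → D . L] }  — shift
  I3: { [L' → L .] }  — accept
  I4: { [D → d . *] }  — shift
  I5: { [D → num .], [L → num . d], [L → num .] }  — shift, 2 reduces
  I6: { [L → num d .] }  — reduce
  I7: { [D → d * .] }  — reduce
  I8: { [L → D L .] }  — reduce
  I9: { [D → * * . D], [D → . * * D], [D → . d *], [D → . num] }  — shift
  I10: { [D → * . * D] }  — shift
  I11: { [D → * * D .] }  — reduce
  I12: { [D → num .] }  — reduce

I1 contains reduce item [L → * .] and shift item [D → * . * D] — shift-reduce conflict.
I5 contains reduce items [D → num .], [L → num .] and shift item [L → num . d] — shift-reduce conflict.

Answer: Yes — I1: [L → * .] vs [D → * . * D]; I5: [D → num .] vs [L → num . d]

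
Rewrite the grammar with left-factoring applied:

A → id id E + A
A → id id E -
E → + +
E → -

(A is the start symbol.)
Left-factoring transforms A → αβ₁ | αβ₂ into A → αA' and A' → β₁ | β₂
(α is the longest common prefix among the alternatives). Repeat until
no nonterminal has two alternatives with a common prefix.

Round 1: A has alternatives sharing prefix 'id id E'. Introduce A': A → id id E A'
  Add: A' → + A
  Add: A' → -

No remaining common prefixes — done.

Resulting grammar:
A → id id E A'
A' → + A
A' → -
E → + +
E → -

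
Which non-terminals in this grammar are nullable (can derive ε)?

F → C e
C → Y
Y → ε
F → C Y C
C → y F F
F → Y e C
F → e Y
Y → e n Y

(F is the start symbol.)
A non-terminal is nullable if it can derive ε (the empty string): either it has an ε-production, or it has a production whose right-hand side consists entirely of nullable non-terminals.

ε-productions: Y → ε
So Y is immediately nullable.
C → Y: every symbol on the right is nullable, so C is nullable too.
F → C Y C: every symbol on the right is nullable, so F is nullable too.
Every non-terminal is now nullable.
Nullable = { 'C', 'F', 'Y' }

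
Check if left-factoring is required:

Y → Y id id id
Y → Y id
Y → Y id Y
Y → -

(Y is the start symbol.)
Left-factoring is needed when two productions for the same non-terminal
share a common prefix on the right-hand side.

Productions for Y:
  Y → Y id id id
  Y → Y id
  Y → Y id Y
  Y → -

Found common prefix 'Y id' in productions for Y

Answer: Yes, Y has productions with common prefix 'Y id'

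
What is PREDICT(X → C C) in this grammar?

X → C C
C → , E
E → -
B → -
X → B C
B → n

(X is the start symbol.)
{ ',' }

PREDICT(X → C C) = (FIRST(RHS) \ {ε}) ∪ (FOLLOW(X) if ε ∈ FIRST(RHS), i.e. RHS ⇒* ε)
FIRST(C) = { ',' }
FIRST(C C) = { ',' }
ε ∉ FIRST(C C), so FOLLOW(X) is not added.
PREDICT(X → C C) = { ',' }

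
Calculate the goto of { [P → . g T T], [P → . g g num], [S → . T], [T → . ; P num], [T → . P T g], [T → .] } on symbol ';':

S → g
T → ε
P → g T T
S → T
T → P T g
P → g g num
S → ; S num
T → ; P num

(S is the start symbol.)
{ [P → . g T T], [P → . g g num], [T → ; . P num] }

GOTO(I, ';') = CLOSURE({ [A → αX.β] : [A → α.Xβ] ∈ I, X = ';' })

Items with dot before ';', with the dot advanced:
  [T → . ; P num] → [T → ; . P num]
Closure of the advanced items:
  [T → ; . P num] has the dot before P: add [P → . g T T], [P → . g g num]

GOTO = { [P → . g T T], [P → . g g num], [T → ; . P num] }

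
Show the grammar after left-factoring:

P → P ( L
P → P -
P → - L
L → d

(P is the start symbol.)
Left-factoring transforms A → αβ₁ | αβ₂ into A → αA' and A' → β₁ | β₂
(α is the longest common prefix among the alternatives). Repeat until
no nonterminal has two alternatives with a common prefix.

Round 1: P has alternatives sharing prefix 'P'. Introduce P': P → P P'
  Add: P' → ( L
  Add: P' → -

No remaining common prefixes — done.

Resulting grammar:
P → P P'
P' → ( L
P' → -
P → - L
L → d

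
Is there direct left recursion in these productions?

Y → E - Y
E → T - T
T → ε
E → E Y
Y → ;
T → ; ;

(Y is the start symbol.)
Direct left recursion occurs when N → N α for some non-terminal N (the right-hand side begins with the left-hand side itself).

Y → E - Y: starts with E
E → T - T: starts with T
T → ε: starts with ε
E → E Y: LEFT RECURSIVE (starts with E)
Y → ;: starts with ';'
T → ; ;: starts with ';'

The grammar has direct left recursion on: E.

Answer: Yes, E is left-recursive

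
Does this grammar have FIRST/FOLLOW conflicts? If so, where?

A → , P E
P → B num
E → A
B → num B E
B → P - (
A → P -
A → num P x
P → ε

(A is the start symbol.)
Nullable non-terminals: P.
FIRST sets used below: FIRST(B) = { '-', 'num' }

P: nullable alternative(s) P → ε; FOLLOW(P) = { ',', '-', 'num', 'x' }
  P → B num: FIRST \ {ε} = { '-', 'num' } — overlaps FOLLOW(P) on { '-', 'num' }: CONFLICT
  P → ε: FIRST \ {ε} = { } — this is the only nullable alternative, skip

A, B, E have no nullable alternative, so no FIRST/FOLLOW check is needed there.

So the grammar has 1 FIRST/FOLLOW conflict (marked CONFLICT above).

Answer: Yes. P → B num with FOLLOW(P) on { '-', 'num' }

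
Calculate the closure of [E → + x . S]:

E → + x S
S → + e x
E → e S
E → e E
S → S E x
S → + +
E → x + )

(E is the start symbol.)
To compute CLOSURE, for each item [A → α.Bβ] where B is a non-terminal, add [B → .γ] for all productions B → γ; repeat for the newly added items until nothing changes.

Start with: [E → + x . S]
  [E → + x . S] has the dot before S: add [S → . + e x], [S → . S E x], [S → . + +]
No further items can be added.

CLOSURE = { [E → + x . S], [S → . + +], [S → . + e x], [S → . S E x] }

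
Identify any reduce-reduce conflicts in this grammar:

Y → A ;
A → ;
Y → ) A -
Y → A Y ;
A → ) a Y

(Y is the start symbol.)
Yes — I5: [A → ; .] vs [Y → A ; .]

Augment with Y' → Y and build the canonical LR(0) collection (I0 = CLOSURE({[Y' → . Y]}), then GOTO on every symbol after a dot until no new states appear). It has 13 states:
  I0: { [A → . ) a Y], [A → . ;], [Y → . ) A -], [Y → . A ;], [Y → . A Y ;], [Y' → . Y] }  — shift
  I1: { [A → ) . a Y], [A → . ) a Y], [A → . ;], [Y → ) . A -] }  — shift
  I2: { [A → ; .] }  — reduce
  I3: { [A → . ) a Y], [A → . ;], [Y → . ) A -], [Y → . A ;], [Y → . A Y ;], [Y → A . ;], [Y → A . Y ;] }  — shift
  I4: { [Y' → Y .] }  — accept
  I5: { [A → ; .], [Y → A ; .] }  — 2 reduces
  I6: { [Y → A Y . ;] }  — shift
  I7: { [Y → A Y ; .] }  — reduce
  I8: { [A → ) . a Y] }  — shift
  I9: { [Y → ) A . -] }  — shift
  I10: { [A → ) a . Y], [A → . ) a Y], [A → . ;], [Y → . ) A -], [Y → . A ;], [Y → . A Y ;] }  — shift
  I11: { [A → ) a Y .] }  — reduce
  I12: { [Y → ) A - .] }  — reduce

I5 contains complete items [A → ; .], [Y → A ; .] — reduce-reduce conflict.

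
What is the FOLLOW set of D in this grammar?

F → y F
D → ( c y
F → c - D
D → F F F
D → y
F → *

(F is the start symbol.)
To compute FOLLOW(D), find every occurrence of D on a right-hand side N → α D β: add FIRST(β) \ {ε}, and if β is empty or nullable also add FOLLOW(N). Iterate to a fixed point.

In F → c - D: D is at the end, add FOLLOW(F)

The FOLLOW sets referred to above (computed the same way, to a fixed point):
  FOLLOW(F) = { $, '*', 'c', 'y' }

Taking the union: FOLLOW(D) = { $, '*', 'c', 'y' }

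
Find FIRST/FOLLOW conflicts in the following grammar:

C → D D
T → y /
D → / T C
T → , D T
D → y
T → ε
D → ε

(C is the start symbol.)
Nullable non-terminals: C, D, T.
C has a nullable alternative but only one production, so nothing to check.

D: nullable alternative(s) D → ε; FOLLOW(D) = { $, ',', '/', 'y' }
  D → / T C: FIRST \ {ε} = { '/' } — overlaps FOLLOW(D) on { '/' }: CONFLICT
  D → y: FIRST \ {ε} = { 'y' } — overlaps FOLLOW(D) on { 'y' }: CONFLICT
  D → ε: FIRST \ {ε} = { } — this is the only nullable alternative, skip

T: nullable alternative(s) T → ε; FOLLOW(T) = { $, ',', '/', 'y' }
  T → y /: FIRST \ {ε} = { 'y' } — overlaps FOLLOW(T) on { 'y' }: CONFLICT
  T → , D T: FIRST \ {ε} = { ',' } — overlaps FOLLOW(T) on { ',' }: CONFLICT
  T → ε: FIRST \ {ε} = { } — this is the only nullable alternative, skip

So the grammar has 4 FIRST/FOLLOW conflicts (marked CONFLICT above).

Answer: Yes. T → y '/' with FOLLOW(T) on { 'y' }; T → ',' D T with FOLLOW(T) on { ',' }; D → '/' T C with FOLLOW(D) on { '/' }; D → y with FOLLOW(D) on { 'y' }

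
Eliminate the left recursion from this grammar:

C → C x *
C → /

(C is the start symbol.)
C → / C'
C' → x * C'
C' → ε

C is directly left-recursive. The standard transformation for
  A → A α₁ | ... | A α_m | β₁ | ... | β_n
is
  A  → β₁ A' | ... | β_n A'
  A' → α₁ A' | ... | α_m A' | ε

C → / becomes C → / C'
C → C x * becomes C' → x * C'
Add C' → ε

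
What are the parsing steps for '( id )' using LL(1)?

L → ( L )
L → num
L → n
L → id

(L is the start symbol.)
Stack is shown with the top on the left.

Stack    Input     Action
-------------------------
L $      ( id ) $  output L → ( L )
( L ) $  ( id ) $  match '('
L ) $    id ) $    output L → id
id ) $   id ) $    match 'id'
) $      ) $       match ')'
$        $         accept

The string is accepted.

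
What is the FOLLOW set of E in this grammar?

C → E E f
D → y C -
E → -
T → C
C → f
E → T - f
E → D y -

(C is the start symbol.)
To compute FOLLOW(E), find every occurrence of E on a right-hand side N → α E β: add FIRST(β) \ {ε}, and if β is empty or nullable also add FOLLOW(N). Iterate to a fixed point.

In C → E E f: E is followed by E f, add FIRST(E f) \ {ε} = { '-', 'f', 'y' }
In C → E E f: E is followed by f, add FIRST(f) \ {ε} = { 'f' }

Taking the union: FOLLOW(E) = { '-', 'f', 'y' }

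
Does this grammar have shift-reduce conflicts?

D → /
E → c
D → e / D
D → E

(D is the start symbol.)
No shift-reduce conflicts

A shift-reduce conflict occurs when an LR(0) state has both:
  - a complete (reduce) item [A → α .] (dot at the end), and
  - a shift item [B → β . c γ] (dot before a terminal).

Augment with D' → D and build the canonical LR(0) collection (I0 = CLOSURE({[D' → . D]}), then GOTO on every symbol after a dot until no new states appear). It has 8 states:
  I0: { [D → . /], [D → . E], [D → . e / D], [D' → . D], [E → . c] }  — shift
  I1: { [D → / .] }  — reduce
  I2: { [D' → D .] }  — accept
  I3: { [D → E .] }  — reduce
  I4: { [E → c .] }  — reduce
  I5: { [D → e . / D] }  — shift
  I6: { [D → . /], [D → . E], [D → . e / D], [D → e / . D], [E → . c] }  — shift
  I7: { [D → e / D .] }  — reduce

No state contains both a complete item and a shift item.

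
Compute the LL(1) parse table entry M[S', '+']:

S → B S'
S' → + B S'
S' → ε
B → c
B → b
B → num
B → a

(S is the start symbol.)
S' → + B S'

To find M[S', '+'], we find productions for S' where '+' is in the predict set (PREDICT(N → α) = (FIRST(α) \ {ε}) ∪ (FOLLOW(N) if α ⇒* ε)).

Relevant sets:
  FOLLOW(S') = { $ }

S' → + B S': PREDICT = { '+' }
  '+' is in predict set, so this production goes in M[S', '+']
S' → ε: PREDICT = { $ }

M[S', '+'] = S' → + B S'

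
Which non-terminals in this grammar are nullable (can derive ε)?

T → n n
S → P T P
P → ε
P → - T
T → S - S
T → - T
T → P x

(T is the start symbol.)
{ 'P' }

A non-terminal is nullable if it can derive ε (the empty string): either it has an ε-production, or it has a production whose right-hand side consists entirely of nullable non-terminals.

ε-productions: P → ε
So P is immediately nullable.
No further non-terminal can be added: every production for the remaining non-terminals contains a terminal or a non-nullable non-terminal.
Nullable = { 'P' }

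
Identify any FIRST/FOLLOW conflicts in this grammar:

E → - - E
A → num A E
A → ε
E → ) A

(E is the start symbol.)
Nullable non-terminals: A.

A: nullable alternative(s) A → ε; FOLLOW(A) = { $, ')', '-' }
  A → num A E: FIRST \ {ε} = { 'num' } — disjoint from FOLLOW(A)
  A → ε: FIRST \ {ε} = { } — this is the only nullable alternative, skip

E has no nullable alternative, so no FIRST/FOLLOW check is needed there.

No FIRST/FOLLOW conflicts found.

Answer: No FIRST/FOLLOW conflicts.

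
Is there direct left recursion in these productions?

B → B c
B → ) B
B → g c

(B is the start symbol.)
Yes, B is left-recursive

Direct left recursion occurs when N → N α for some non-terminal N (the right-hand side begins with the left-hand side itself).

B → B c: LEFT RECURSIVE (starts with B)
B → ) B: starts with ')'
B → g c: starts with g

The grammar has direct left recursion on: B.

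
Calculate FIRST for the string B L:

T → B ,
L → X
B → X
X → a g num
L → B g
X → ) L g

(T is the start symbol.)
FIRST sets of the non-terminals involved (from the grammar, by fixed-point iteration):
  FIRST(B) = { ')', 'a' }

To compute FIRST(B L), process the symbols left to right:
Symbol B is a non-terminal. Add FIRST(B) \ {ε} = { ')', 'a' }
B is not nullable (ε ∉ FIRST(B)), so stop here.
FIRST(B L) = { ')', 'a' }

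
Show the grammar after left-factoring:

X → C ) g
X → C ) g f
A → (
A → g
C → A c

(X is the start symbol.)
X → C ) g X'
X' → ε
X' → f
A → (
A → g
C → A c

Left-factoring transforms A → αβ₁ | αβ₂ into A → αA' and A' → β₁ | β₂
(α is the longest common prefix among the alternatives). Repeat until
no nonterminal has two alternatives with a common prefix.

Round 1: X has alternatives sharing prefix 'C ) g'. Introduce X': X → C ) g X'
  Add: X' → ε
  Add: X' → f

No remaining common prefixes — done.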